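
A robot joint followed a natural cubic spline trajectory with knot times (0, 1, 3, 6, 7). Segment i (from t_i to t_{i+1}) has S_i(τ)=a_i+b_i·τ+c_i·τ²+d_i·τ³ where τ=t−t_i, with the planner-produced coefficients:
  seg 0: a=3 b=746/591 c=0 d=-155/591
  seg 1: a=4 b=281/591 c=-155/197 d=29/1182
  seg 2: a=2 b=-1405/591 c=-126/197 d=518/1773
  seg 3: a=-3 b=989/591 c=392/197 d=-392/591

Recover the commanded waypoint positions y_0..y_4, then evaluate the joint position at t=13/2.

y_0=3 y_1=4 y_2=2 y_3=-3 y_4=0
S(13/2) = -689/394

y_0 = S_0(0) = a_0 = 3
y_1 = S_1(0) = a_1 = 4
y_2 = S_2(0) = a_2 = 2
y_3 = S_3(0) = a_3 = -3
y_4 = S_3(1) = 0
t_q=13/2 is in segment 3 (τ=1/2); S_3(τ)=-689/394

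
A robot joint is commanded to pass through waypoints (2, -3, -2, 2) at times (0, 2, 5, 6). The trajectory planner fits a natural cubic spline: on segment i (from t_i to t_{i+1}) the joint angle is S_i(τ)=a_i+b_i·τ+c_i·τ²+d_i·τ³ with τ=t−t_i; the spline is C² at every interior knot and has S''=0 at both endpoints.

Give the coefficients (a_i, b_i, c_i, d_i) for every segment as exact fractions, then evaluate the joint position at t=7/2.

  seg 0: a=2 b=-1205/426 c=0 d=35/426
  seg 1: a=-3 b=-785/426 c=35/71 d=11/142
  seg 2: a=-2 b=683/213 c=169/142 d=-169/426
S(7/2) = -4991/1136

Δ: Δ0=-5/2, Δ1=1/3, Δ2=4
row 1: diag=10, rhs=17; c'=3/10, d'=17/10
row 2: denom=8−3·3/10=71/10; d'=(22−3·17/10)/(71/10)=169/71
back: M2=169/71
back: M1=17/10−3/10·169/71=70/71
M: M0=0, M1=70/71, M2=169/71, M3=0
seg 0: a=2, c=M0/2=0, d=(M1−M0)/(6·2)=35/426, b=Δ0−h0·(2M0+M1)/6=-1205/426
seg 1: a=-3, c=M1/2=35/71, d=(M2−M1)/(6·3)=11/142, b=Δ1−h1·(2M1+M2)/6=-785/426
seg 2: a=-2, c=M2/2=169/142, d=(M3−M2)/(6·1)=-169/426, b=Δ2−h2·(2M2+M3)/6=683/213
t_q=7/2 → seg 1, τ=3/2; S=-3+-785/426·τ+35/71·τ²+11/142·τ³=-4991/1136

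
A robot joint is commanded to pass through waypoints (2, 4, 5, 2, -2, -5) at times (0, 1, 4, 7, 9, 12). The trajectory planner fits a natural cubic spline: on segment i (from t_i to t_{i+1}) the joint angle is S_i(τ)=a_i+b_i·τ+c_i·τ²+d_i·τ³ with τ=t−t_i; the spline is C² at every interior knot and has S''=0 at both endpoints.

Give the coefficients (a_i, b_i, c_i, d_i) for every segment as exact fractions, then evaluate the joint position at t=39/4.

  seg 0: a=2 b=931/424 c=0 d=-83/424
  seg 1: a=4 b=341/212 c=-249/424 d=619/11448
  seg 2: a=5 b=-193/424 c=-16/159 d=-103/3816
  seg 3: a=2 b=-379/212 c=-437/1272 d=151/1272
  seg 4: a=-2 b=-1105/636 c=469/1272 d=-469/11448
S(39/4) = -84473/27136

Δ: Δ0=2, Δ1=1/3, Δ2=-1, Δ3=-2, Δ4=-1
row 1: diag=8, rhs=-10; c'=3/8, d'=-5/4
row 2: denom=12−3·3/8=87/8; d'=(-8−3·-5/4)/(87/8)=-34/87
row 3: denom=10−3·8/29=266/29; d'=(-6−3·-34/87)/(266/29)=-10/19
row 4: denom=10−2·29/133=1272/133; d'=(6−2·-10/19)/(1272/133)=469/636
back: M4=469/636
back: M3=-10/19−29/133·469/636=-437/636
back: M2=-34/87−8/29·-437/636=-32/159
back: M1=-5/4−3/8·-32/159=-249/212
M: M0=0, M1=-249/212, M2=-32/159, M3=-437/636, M4=469/636, M5=0
seg 0: a=2, c=M0/2=0, d=(M1−M0)/(6·1)=-83/424, b=Δ0−h0·(2M0+M1)/6=931/424
seg 1: a=4, c=M1/2=-249/424, d=(M2−M1)/(6·3)=619/11448, b=Δ1−h1·(2M1+M2)/6=341/212
seg 2: a=5, c=M2/2=-16/159, d=(M3−M2)/(6·3)=-103/3816, b=Δ2−h2·(2M2+M3)/6=-193/424
seg 3: a=2, c=M3/2=-437/1272, d=(M4−M3)/(6·2)=151/1272, b=Δ3−h3·(2M3+M4)/6=-379/212
seg 4: a=-2, c=M4/2=469/1272, d=(M5−M4)/(6·3)=-469/11448, b=Δ4−h4·(2M4+M5)/6=-1105/636
t_q=39/4 → seg 4, τ=3/4; S=-2+-1105/636·τ+469/1272·τ²+-469/11448·τ³=-84473/27136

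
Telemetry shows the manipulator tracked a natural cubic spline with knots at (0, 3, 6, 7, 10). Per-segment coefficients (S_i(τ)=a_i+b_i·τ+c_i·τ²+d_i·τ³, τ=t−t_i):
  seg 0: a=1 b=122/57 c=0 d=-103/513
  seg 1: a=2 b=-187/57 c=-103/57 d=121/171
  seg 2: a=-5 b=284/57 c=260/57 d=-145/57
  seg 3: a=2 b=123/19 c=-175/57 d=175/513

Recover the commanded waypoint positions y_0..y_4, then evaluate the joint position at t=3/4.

y_0=1 y_1=2 y_2=-5 y_3=2 y_4=3
S(3/4) = 3065/1216

y_0 = S_0(0) = a_0 = 1
y_1 = S_1(0) = a_1 = 2
y_2 = S_2(0) = a_2 = -5
y_3 = S_3(0) = a_3 = 2
y_4 = S_3(3) = 3
t_q=3/4 is in segment 0 (τ=3/4); S_0(τ)=3065/1216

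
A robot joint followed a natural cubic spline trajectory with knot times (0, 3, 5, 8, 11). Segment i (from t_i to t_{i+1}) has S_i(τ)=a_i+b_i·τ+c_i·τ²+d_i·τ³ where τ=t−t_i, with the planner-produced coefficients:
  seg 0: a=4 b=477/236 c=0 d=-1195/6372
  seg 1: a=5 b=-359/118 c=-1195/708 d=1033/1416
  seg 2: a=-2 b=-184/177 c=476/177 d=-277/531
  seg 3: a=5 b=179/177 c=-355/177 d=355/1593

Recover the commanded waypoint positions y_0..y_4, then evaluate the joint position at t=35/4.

y_0=4 y_1=5 y_2=-2 y_3=5 y_4=-4
S(35/4) = 17839/3776

y_0 = S_0(0) = a_0 = 4
y_1 = S_1(0) = a_1 = 5
y_2 = S_2(0) = a_2 = -2
y_3 = S_3(0) = a_3 = 5
y_4 = S_3(3) = -4
t_q=35/4 is in segment 3 (τ=3/4); S_3(τ)=17839/3776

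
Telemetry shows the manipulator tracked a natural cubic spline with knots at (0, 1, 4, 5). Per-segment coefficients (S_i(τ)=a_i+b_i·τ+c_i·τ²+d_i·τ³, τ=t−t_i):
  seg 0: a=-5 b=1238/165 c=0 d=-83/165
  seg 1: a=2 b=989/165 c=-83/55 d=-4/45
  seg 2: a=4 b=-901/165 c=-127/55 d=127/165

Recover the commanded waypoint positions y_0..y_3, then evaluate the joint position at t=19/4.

y_0 = S_0(0) = a_0 = -5
y_1 = S_1(0) = a_1 = 2
y_2 = S_2(0) = a_2 = 4
y_3 = S_2(1) = -3
t_q=19/4 is in segment 2 (τ=3/4); S_2(τ)=-753/704

y_0=-5 y_1=2 y_2=4 y_3=-3
S(19/4) = -753/704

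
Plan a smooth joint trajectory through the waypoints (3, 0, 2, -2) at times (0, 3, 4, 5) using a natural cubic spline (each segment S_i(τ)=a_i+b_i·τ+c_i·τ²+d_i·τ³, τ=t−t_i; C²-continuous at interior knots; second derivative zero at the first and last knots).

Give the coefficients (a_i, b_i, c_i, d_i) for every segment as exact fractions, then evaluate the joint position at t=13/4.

  seg 0: a=3 b=-85/31 c=0 d=6/31
  seg 1: a=0 b=77/31 c=54/31 d=-69/31
  seg 2: a=2 b=-22/31 c=-153/31 d=51/31
S(13/4) = 1379/1984

Δ: Δ0=-1, Δ1=2, Δ2=-4
row 1: diag=8, rhs=18; c'=1/8, d'=9/4
row 2: denom=4−1·1/8=31/8; d'=(-36−1·9/4)/(31/8)=-306/31
back: M2=-306/31
back: M1=9/4−1/8·-306/31=108/31
M: M0=0, M1=108/31, M2=-306/31, M3=0
seg 0: a=3, c=M0/2=0, d=(M1−M0)/(6·3)=6/31, b=Δ0−h0·(2M0+M1)/6=-85/31
seg 1: a=0, c=M1/2=54/31, d=(M2−M1)/(6·1)=-69/31, b=Δ1−h1·(2M1+M2)/6=77/31
seg 2: a=2, c=M2/2=-153/31, d=(M3−M2)/(6·1)=51/31, b=Δ2−h2·(2M2+M3)/6=-22/31
t_q=13/4 → seg 1, τ=1/4; S=0+77/31·τ+54/31·τ²+-69/31·τ³=1379/1984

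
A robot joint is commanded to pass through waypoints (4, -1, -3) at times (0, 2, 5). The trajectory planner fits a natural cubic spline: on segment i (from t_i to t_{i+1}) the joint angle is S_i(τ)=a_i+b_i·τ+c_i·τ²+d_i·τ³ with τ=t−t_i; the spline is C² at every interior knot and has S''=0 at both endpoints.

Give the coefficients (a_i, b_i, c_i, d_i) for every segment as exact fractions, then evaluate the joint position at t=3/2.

  seg 0: a=4 b=-43/15 c=0 d=11/120
  seg 1: a=-1 b=-53/30 c=11/20 d=-11/180
S(3/2) = 3/320

Δ: Δ0=-5/2, Δ1=-2/3
row 1: diag=10, rhs=11; c'=3/10, d'=11/10
back: M1=11/10
M: M0=0, M1=11/10, M2=0
seg 0: a=4, c=M0/2=0, d=(M1−M0)/(6·2)=11/120, b=Δ0−h0·(2M0+M1)/6=-43/15
seg 1: a=-1, c=M1/2=11/20, d=(M2−M1)/(6·3)=-11/180, b=Δ1−h1·(2M1+M2)/6=-53/30
t_q=3/2 → seg 0, τ=3/2; S=4+-43/15·τ+0·τ²+11/120·τ³=3/320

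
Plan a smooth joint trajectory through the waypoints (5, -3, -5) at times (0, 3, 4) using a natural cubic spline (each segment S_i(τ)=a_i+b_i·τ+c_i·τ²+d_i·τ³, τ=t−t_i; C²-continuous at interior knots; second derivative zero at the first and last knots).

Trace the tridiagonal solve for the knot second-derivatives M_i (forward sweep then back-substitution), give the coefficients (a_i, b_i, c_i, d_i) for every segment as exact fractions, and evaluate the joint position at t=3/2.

Δ: Δ0=-8/3, Δ1=-2
row 1: diag=8, rhs=4; c'=1/8, d'=1/2
back: M1=1/2
M: M0=0, M1=1/2, M2=0
seg 0: a=5, c=M0/2=0, d=(M1−M0)/(6·3)=1/36, b=Δ0−h0·(2M0+M1)/6=-35/12
seg 1: a=-3, c=M1/2=1/4, d=(M2−M1)/(6·1)=-1/12, b=Δ1−h1·(2M1+M2)/6=-13/6
t_q=3/2 → seg 0, τ=3/2; S=5+-35/12·τ+0·τ²+1/36·τ³=23/32

  seg 0: a=5 b=-35/12 c=0 d=1/36
  seg 1: a=-3 b=-13/6 c=1/4 d=-1/12
S(3/2) = 23/32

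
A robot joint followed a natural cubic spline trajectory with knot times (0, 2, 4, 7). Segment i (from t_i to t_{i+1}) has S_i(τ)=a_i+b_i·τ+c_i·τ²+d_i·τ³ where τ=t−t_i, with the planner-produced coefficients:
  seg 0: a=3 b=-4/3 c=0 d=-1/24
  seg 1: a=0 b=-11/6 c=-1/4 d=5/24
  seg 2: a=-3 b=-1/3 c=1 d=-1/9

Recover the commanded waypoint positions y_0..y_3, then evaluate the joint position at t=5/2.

y_0=3 y_1=0 y_2=-3 y_3=2
S(5/2) = -61/64

y_0 = S_0(0) = a_0 = 3
y_1 = S_1(0) = a_1 = 0
y_2 = S_2(0) = a_2 = -3
y_3 = S_2(3) = 2
t_q=5/2 is in segment 1 (τ=1/2); S_1(τ)=-61/64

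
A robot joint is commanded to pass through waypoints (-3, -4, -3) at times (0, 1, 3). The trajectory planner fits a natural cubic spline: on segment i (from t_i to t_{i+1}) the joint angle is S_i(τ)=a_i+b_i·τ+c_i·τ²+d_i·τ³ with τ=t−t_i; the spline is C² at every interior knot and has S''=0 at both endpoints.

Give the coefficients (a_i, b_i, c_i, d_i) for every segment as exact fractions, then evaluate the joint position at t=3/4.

  seg 0: a=-3 b=-5/4 c=0 d=1/4
  seg 1: a=-4 b=-1/2 c=3/4 d=-1/8
S(3/4) = -981/256

Δ: Δ0=-1, Δ1=1/2
row 1: diag=6, rhs=9; c'=1/3, d'=3/2
back: M1=3/2
M: M0=0, M1=3/2, M2=0
seg 0: a=-3, c=M0/2=0, d=(M1−M0)/(6·1)=1/4, b=Δ0−h0·(2M0+M1)/6=-5/4
seg 1: a=-4, c=M1/2=3/4, d=(M2−M1)/(6·2)=-1/8, b=Δ1−h1·(2M1+M2)/6=-1/2
t_q=3/4 → seg 0, τ=3/4; S=-3+-5/4·τ+0·τ²+1/4·τ³=-981/256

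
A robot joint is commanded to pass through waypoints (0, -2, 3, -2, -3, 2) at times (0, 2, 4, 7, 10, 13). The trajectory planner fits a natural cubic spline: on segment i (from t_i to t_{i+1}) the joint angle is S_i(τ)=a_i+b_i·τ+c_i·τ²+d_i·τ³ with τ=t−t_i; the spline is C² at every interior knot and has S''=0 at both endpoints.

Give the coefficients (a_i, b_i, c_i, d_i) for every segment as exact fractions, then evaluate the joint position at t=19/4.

Δ: Δ0=-1, Δ1=5/2, Δ2=-5/3, Δ3=-1/3, Δ4=5/3
row 1: diag=8, rhs=21; c'=1/4, d'=21/8
row 2: denom=10−2·1/4=19/2; d'=(-25−2·21/8)/(19/2)=-121/38
row 3: denom=12−3·6/19=210/19; d'=(8−3·-121/38)/(210/19)=667/420
row 4: denom=12−3·19/70=783/70; d'=(12−3·667/420)/(783/70)=1013/1566
back: M4=1013/1566
back: M3=667/420−19/70·1013/1566=1106/783
back: M2=-121/38−6/19·1106/783=-1895/522
back: M1=21/8−1/4·-1895/522=922/261
M: M0=0, M1=922/261, M2=-1895/522, M3=1106/783, M4=1013/1566, M5=0
seg 0: a=0, c=M0/2=0, d=(M1−M0)/(6·2)=461/1566, b=Δ0−h0·(2M0+M1)/6=-1705/783
seg 1: a=-2, c=M1/2=461/261, d=(M2−M1)/(6·2)=-3739/6264, b=Δ1−h1·(2M1+M2)/6=1061/783
seg 2: a=3, c=M2/2=-1895/1044, d=(M3−M2)/(6·3)=7897/28188, b=Δ2−h2·(2M2+M3)/6=1969/1566
seg 3: a=-2, c=M3/2=553/783, d=(M4−M3)/(6·3)=-1199/28188, b=Δ3−h3·(2M3+M4)/6=-6481/3132
seg 4: a=-3, c=M4/2=1013/3132, d=(M5−M4)/(6·3)=-1013/28188, b=Δ4−h4·(2M4+M5)/6=1597/1566
t_q=19/4 → seg 2, τ=3/4; S=3+1969/1566·τ+-1895/1044·τ²+7897/28188·τ³=67711/22272

  seg 0: a=0 b=-1705/783 c=0 d=461/1566
  seg 1: a=-2 b=1061/783 c=461/261 d=-3739/6264
  seg 2: a=3 b=1969/1566 c=-1895/1044 d=7897/28188
  seg 3: a=-2 b=-6481/3132 c=553/783 d=-1199/28188
  seg 4: a=-3 b=1597/1566 c=1013/3132 d=-1013/28188
S(19/4) = 67711/22272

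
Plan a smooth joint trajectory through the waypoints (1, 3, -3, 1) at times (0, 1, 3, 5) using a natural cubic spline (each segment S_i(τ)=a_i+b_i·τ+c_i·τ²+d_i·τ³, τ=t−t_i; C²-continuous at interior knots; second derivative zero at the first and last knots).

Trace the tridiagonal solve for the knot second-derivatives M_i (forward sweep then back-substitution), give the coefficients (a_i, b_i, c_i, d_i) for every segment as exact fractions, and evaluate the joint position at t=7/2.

Δ: Δ0=2, Δ1=-3, Δ2=2
row 1: diag=6, rhs=-30; c'=1/3, d'=-5
row 2: denom=8−2·1/3=22/3; d'=(30−2·-5)/(22/3)=60/11
back: M2=60/11
back: M1=-5−1/3·60/11=-75/11
M: M0=0, M1=-75/11, M2=60/11, M3=0
seg 0: a=1, c=M0/2=0, d=(M1−M0)/(6·1)=-25/22, b=Δ0−h0·(2M0+M1)/6=69/22
seg 1: a=3, c=M1/2=-75/22, d=(M2−M1)/(6·2)=45/44, b=Δ1−h1·(2M1+M2)/6=-3/11
seg 2: a=-3, c=M2/2=30/11, d=(M3−M2)/(6·2)=-5/11, b=Δ2−h2·(2M2+M3)/6=-18/11
t_q=7/2 → seg 2, τ=1/2; S=-3+-18/11·τ+30/11·τ²+-5/11·τ³=-281/88

  seg 0: a=1 b=69/22 c=0 d=-25/22
  seg 1: a=3 b=-3/11 c=-75/22 d=45/44
  seg 2: a=-3 b=-18/11 c=30/11 d=-5/11
S(7/2) = -281/88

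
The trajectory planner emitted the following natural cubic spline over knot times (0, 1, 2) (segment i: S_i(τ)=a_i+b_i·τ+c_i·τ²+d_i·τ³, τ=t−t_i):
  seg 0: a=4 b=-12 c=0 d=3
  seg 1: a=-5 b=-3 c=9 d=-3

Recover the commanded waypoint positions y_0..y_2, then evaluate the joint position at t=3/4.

y_0 = S_0(0) = a_0 = 4
y_1 = S_1(0) = a_1 = -5
y_2 = S_1(1) = -2
t_q=3/4 is in segment 0 (τ=3/4); S_0(τ)=-239/64

y_0=4 y_1=-5 y_2=-2
S(3/4) = -239/64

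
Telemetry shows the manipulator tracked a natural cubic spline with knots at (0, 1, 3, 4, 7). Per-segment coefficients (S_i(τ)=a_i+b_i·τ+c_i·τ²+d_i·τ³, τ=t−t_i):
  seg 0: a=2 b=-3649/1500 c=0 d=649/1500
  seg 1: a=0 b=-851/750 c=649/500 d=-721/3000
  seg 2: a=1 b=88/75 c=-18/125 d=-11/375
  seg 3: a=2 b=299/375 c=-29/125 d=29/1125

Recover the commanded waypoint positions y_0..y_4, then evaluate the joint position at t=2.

y_0 = S_0(0) = a_0 = 2
y_1 = S_1(0) = a_1 = 0
y_2 = S_2(0) = a_2 = 1
y_3 = S_3(0) = a_3 = 2
y_4 = S_3(3) = 3
t_q=2 is in segment 1 (τ=1); S_1(τ)=-77/1000

y_0=2 y_1=0 y_2=1 y_3=2 y_4=3
S(2) = -77/1000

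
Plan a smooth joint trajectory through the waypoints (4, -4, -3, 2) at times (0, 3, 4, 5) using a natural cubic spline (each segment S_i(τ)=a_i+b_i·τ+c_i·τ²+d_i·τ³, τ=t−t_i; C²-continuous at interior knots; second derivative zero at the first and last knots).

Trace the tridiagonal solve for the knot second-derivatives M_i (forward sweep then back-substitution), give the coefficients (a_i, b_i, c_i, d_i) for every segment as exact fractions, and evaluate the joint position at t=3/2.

Δ: Δ0=-8/3, Δ1=1, Δ2=5
row 1: diag=8, rhs=22; c'=1/8, d'=11/4
row 2: denom=4−1·1/8=31/8; d'=(24−1·11/4)/(31/8)=170/31
back: M2=170/31
back: M1=11/4−1/8·170/31=64/31
M: M0=0, M1=64/31, M2=170/31, M3=0
seg 0: a=4, c=M0/2=0, d=(M1−M0)/(6·3)=32/279, b=Δ0−h0·(2M0+M1)/6=-344/93
seg 1: a=-4, c=M1/2=32/31, d=(M2−M1)/(6·1)=53/93, b=Δ1−h1·(2M1+M2)/6=-56/93
seg 2: a=-3, c=M2/2=85/31, d=(M3−M2)/(6·1)=-85/93, b=Δ2−h2·(2M2+M3)/6=295/93
t_q=3/2 → seg 0, τ=3/2; S=4+-344/93·τ+0·τ²+32/279·τ³=-36/31

  seg 0: a=4 b=-344/93 c=0 d=32/279
  seg 1: a=-4 b=-56/93 c=32/31 d=53/93
  seg 2: a=-3 b=295/93 c=85/31 d=-85/93
S(3/2) = -36/31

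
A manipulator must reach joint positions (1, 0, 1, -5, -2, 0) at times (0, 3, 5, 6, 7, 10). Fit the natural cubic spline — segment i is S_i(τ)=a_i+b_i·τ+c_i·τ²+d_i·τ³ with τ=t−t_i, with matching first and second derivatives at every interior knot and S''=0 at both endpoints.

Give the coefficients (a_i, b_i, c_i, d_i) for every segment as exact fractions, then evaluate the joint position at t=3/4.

  seg 0: a=1 b=-221/138 c=0 d=175/1242
  seg 1: a=0 b=152/69 c=175/138 d=-195/184
  seg 2: a=1 b=-751/138 c=-1405/276 d=417/92
  seg 3: a=-5 b=-559/276 c=587/69 d=-961/276
  seg 4: a=-2 b=209/46 c=-535/276 d=535/2484
S(3/4) = -417/2944

Δ: Δ0=-1/3, Δ1=1/2, Δ2=-6, Δ3=3, Δ4=2/3
row 1: diag=10, rhs=5; c'=1/5, d'=1/2
row 2: denom=6−2·1/5=28/5; d'=(-39−2·1/2)/(28/5)=-50/7
row 3: denom=4−1·5/28=107/28; d'=(54−1·-50/7)/(107/28)=16
row 4: denom=8−1·28/107=828/107; d'=(-14−1·16)/(828/107)=-535/138
back: M4=-535/138
back: M3=16−28/107·-535/138=1174/69
back: M2=-50/7−5/28·1174/69=-1405/138
back: M1=1/2−1/5·-1405/138=175/69
M: M0=0, M1=175/69, M2=-1405/138, M3=1174/69, M4=-535/138, M5=0
seg 0: a=1, c=M0/2=0, d=(M1−M0)/(6·3)=175/1242, b=Δ0−h0·(2M0+M1)/6=-221/138
seg 1: a=0, c=M1/2=175/138, d=(M2−M1)/(6·2)=-195/184, b=Δ1−h1·(2M1+M2)/6=152/69
seg 2: a=1, c=M2/2=-1405/276, d=(M3−M2)/(6·1)=417/92, b=Δ2−h2·(2M2+M3)/6=-751/138
seg 3: a=-5, c=M3/2=587/69, d=(M4−M3)/(6·1)=-961/276, b=Δ3−h3·(2M3+M4)/6=-559/276
seg 4: a=-2, c=M4/2=-535/276, d=(M5−M4)/(6·3)=535/2484, b=Δ4−h4·(2M4+M5)/6=209/46
t_q=3/4 → seg 0, τ=3/4; S=1+-221/138·τ+0·τ²+175/1242·τ³=-417/2944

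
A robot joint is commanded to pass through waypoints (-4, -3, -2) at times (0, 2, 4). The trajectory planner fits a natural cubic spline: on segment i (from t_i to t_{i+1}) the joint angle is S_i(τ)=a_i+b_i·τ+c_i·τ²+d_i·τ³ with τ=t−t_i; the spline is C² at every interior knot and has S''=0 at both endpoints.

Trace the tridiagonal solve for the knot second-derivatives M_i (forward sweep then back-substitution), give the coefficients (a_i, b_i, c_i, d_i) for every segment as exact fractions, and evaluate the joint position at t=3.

Δ: Δ0=1/2, Δ1=1/2
row 1: diag=8, rhs=0; c'=1/4, d'=0
back: M1=0
M: M0=0, M1=0, M2=0
seg 0: a=-4, c=M0/2=0, d=(M1−M0)/(6·2)=0, b=Δ0−h0·(2M0+M1)/6=1/2
seg 1: a=-3, c=M1/2=0, d=(M2−M1)/(6·2)=0, b=Δ1−h1·(2M1+M2)/6=1/2
t_q=3 → seg 1, τ=1; S=-3+1/2·τ+0·τ²+0·τ³=-5/2

  seg 0: a=-4 b=1/2 c=0 d=0
  seg 1: a=-3 b=1/2 c=0 d=0
S(3) = -5/2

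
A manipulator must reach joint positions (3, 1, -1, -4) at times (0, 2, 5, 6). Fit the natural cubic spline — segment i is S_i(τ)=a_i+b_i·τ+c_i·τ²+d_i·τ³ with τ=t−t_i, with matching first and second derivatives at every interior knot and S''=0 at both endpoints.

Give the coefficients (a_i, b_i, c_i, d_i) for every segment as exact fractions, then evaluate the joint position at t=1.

  seg 0: a=3 b=-271/213 c=0 d=29/426
  seg 1: a=1 b=-97/213 c=29/71 d=-34/213
  seg 2: a=-1 b=-493/213 c=-73/71 d=73/213
S(1) = 255/142

Δ: Δ0=-1, Δ1=-2/3, Δ2=-3
row 1: diag=10, rhs=2; c'=3/10, d'=1/5
row 2: denom=8−3·3/10=71/10; d'=(-14−3·1/5)/(71/10)=-146/71
back: M2=-146/71
back: M1=1/5−3/10·-146/71=58/71
M: M0=0, M1=58/71, M2=-146/71, M3=0
seg 0: a=3, c=M0/2=0, d=(M1−M0)/(6·2)=29/426, b=Δ0−h0·(2M0+M1)/6=-271/213
seg 1: a=1, c=M1/2=29/71, d=(M2−M1)/(6·3)=-34/213, b=Δ1−h1·(2M1+M2)/6=-97/213
seg 2: a=-1, c=M2/2=-73/71, d=(M3−M2)/(6·1)=73/213, b=Δ2−h2·(2M2+M3)/6=-493/213
t_q=1 → seg 0, τ=1; S=3+-271/213·τ+0·τ²+29/426·τ³=255/142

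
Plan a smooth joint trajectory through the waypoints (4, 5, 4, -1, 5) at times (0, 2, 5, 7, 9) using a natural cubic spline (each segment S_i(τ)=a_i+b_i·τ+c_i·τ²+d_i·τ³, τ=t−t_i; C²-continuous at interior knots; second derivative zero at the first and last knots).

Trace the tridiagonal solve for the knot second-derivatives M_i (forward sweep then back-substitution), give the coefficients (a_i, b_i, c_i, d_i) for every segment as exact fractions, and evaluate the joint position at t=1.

Δ: Δ0=1/2, Δ1=-1/3, Δ2=-5/2, Δ3=3
row 1: diag=10, rhs=-5; c'=3/10, d'=-1/2
row 2: denom=10−3·3/10=91/10; d'=(-13−3·-1/2)/(91/10)=-115/91
row 3: denom=8−2·20/91=688/91; d'=(33−2·-115/91)/(688/91)=3233/688
back: M3=3233/688
back: M2=-115/91−20/91·3233/688=-395/172
back: M1=-1/2−3/10·-395/172=65/344
M: M0=0, M1=65/344, M2=-395/172, M3=3233/688, M4=0
seg 0: a=4, c=M0/2=0, d=(M1−M0)/(6·2)=65/4128, b=Δ0−h0·(2M0+M1)/6=451/1032
seg 1: a=5, c=M1/2=65/688, d=(M2−M1)/(6·3)=-95/688, b=Δ1−h1·(2M1+M2)/6=323/516
seg 2: a=4, c=M2/2=-395/344, d=(M3−M2)/(6·2)=4813/8256, b=Δ2−h2·(2M2+M3)/6=-5233/2064
seg 3: a=-1, c=M3/2=3233/1376, d=(M4−M3)/(6·2)=-3233/8256, b=Δ3−h3·(2M3+M4)/6=-137/1032
t_q=1 → seg 0, τ=1; S=4+451/1032·τ+0·τ²+65/4128·τ³=6127/1376

  seg 0: a=4 b=451/1032 c=0 d=65/4128
  seg 1: a=5 b=323/516 c=65/688 d=-95/688
  seg 2: a=4 b=-5233/2064 c=-395/344 d=4813/8256
  seg 3: a=-1 b=-137/1032 c=3233/1376 d=-3233/8256
S(1) = 6127/1376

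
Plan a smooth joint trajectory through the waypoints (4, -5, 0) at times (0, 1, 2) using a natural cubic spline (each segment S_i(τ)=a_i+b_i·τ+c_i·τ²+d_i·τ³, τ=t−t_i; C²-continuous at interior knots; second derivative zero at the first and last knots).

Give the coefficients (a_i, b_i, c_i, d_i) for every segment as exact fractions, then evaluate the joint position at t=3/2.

Δ: Δ0=-9, Δ1=5
row 1: diag=4, rhs=84; c'=1/4, d'=21
back: M1=21
M: M0=0, M1=21, M2=0
seg 0: a=4, c=M0/2=0, d=(M1−M0)/(6·1)=7/2, b=Δ0−h0·(2M0+M1)/6=-25/2
seg 1: a=-5, c=M1/2=21/2, d=(M2−M1)/(6·1)=-7/2, b=Δ1−h1·(2M1+M2)/6=-2
t_q=3/2 → seg 1, τ=1/2; S=-5+-2·τ+21/2·τ²+-7/2·τ³=-61/16

  seg 0: a=4 b=-25/2 c=0 d=7/2
  seg 1: a=-5 b=-2 c=21/2 d=-7/2
S(3/2) = -61/16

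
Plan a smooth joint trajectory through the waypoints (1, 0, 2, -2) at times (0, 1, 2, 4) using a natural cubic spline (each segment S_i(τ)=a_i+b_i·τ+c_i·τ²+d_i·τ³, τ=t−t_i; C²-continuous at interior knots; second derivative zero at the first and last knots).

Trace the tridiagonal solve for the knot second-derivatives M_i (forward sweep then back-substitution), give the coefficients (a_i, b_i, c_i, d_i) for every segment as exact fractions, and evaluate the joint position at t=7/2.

  seg 0: a=1 b=-45/23 c=0 d=22/23
  seg 1: a=0 b=21/23 c=66/23 d=-41/23
  seg 2: a=2 b=30/23 c=-57/23 d=19/46
S(7/2) = -83/368

Δ: Δ0=-1, Δ1=2, Δ2=-2
row 1: diag=4, rhs=18; c'=1/4, d'=9/2
row 2: denom=6−1·1/4=23/4; d'=(-24−1·9/2)/(23/4)=-114/23
back: M2=-114/23
back: M1=9/2−1/4·-114/23=132/23
M: M0=0, M1=132/23, M2=-114/23, M3=0
seg 0: a=1, c=M0/2=0, d=(M1−M0)/(6·1)=22/23, b=Δ0−h0·(2M0+M1)/6=-45/23
seg 1: a=0, c=M1/2=66/23, d=(M2−M1)/(6·1)=-41/23, b=Δ1−h1·(2M1+M2)/6=21/23
seg 2: a=2, c=M2/2=-57/23, d=(M3−M2)/(6·2)=19/46, b=Δ2−h2·(2M2+M3)/6=30/23
t_q=7/2 → seg 2, τ=3/2; S=2+30/23·τ+-57/23·τ²+19/46·τ³=-83/368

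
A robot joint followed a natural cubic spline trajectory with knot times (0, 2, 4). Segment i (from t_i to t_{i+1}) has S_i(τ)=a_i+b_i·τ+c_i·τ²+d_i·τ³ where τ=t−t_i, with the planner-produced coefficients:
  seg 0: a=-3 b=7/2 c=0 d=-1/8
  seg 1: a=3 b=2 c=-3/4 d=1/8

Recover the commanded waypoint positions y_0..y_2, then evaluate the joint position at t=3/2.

y_0 = S_0(0) = a_0 = -3
y_1 = S_1(0) = a_1 = 3
y_2 = S_1(2) = 5
t_q=3/2 is in segment 0 (τ=3/2); S_0(τ)=117/64

y_0=-3 y_1=3 y_2=5
S(3/2) = 117/64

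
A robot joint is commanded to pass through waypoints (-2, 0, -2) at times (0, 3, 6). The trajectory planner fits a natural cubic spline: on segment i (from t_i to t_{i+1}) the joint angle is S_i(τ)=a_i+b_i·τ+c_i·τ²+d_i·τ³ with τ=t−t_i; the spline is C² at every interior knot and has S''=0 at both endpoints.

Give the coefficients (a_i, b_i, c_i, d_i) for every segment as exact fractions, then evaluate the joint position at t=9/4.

Δ: Δ0=2/3, Δ1=-2/3
row 1: diag=12, rhs=-8; c'=1/4, d'=-2/3
back: M1=-2/3
M: M0=0, M1=-2/3, M2=0
seg 0: a=-2, c=M0/2=0, d=(M1−M0)/(6·3)=-1/27, b=Δ0−h0·(2M0+M1)/6=1
seg 1: a=0, c=M1/2=-1/3, d=(M2−M1)/(6·3)=1/27, b=Δ1−h1·(2M1+M2)/6=0
t_q=9/4 → seg 0, τ=9/4; S=-2+1·τ+0·τ²+-1/27·τ³=-11/64

  seg 0: a=-2 b=1 c=0 d=-1/27
  seg 1: a=0 b=0 c=-1/3 d=1/27
S(9/4) = -11/64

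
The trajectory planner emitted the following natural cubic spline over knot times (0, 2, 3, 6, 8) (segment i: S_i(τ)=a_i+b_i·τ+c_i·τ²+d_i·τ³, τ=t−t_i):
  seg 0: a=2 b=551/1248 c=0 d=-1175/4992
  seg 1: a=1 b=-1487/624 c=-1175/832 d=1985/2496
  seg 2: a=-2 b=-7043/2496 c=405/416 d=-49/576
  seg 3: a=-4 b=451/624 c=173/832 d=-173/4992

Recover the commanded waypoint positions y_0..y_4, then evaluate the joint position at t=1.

y_0 = S_0(0) = a_0 = 2
y_1 = S_1(0) = a_1 = 1
y_2 = S_2(0) = a_2 = -2
y_3 = S_3(0) = a_3 = -4
y_4 = S_3(2) = -2
t_q=1 is in segment 0 (τ=1); S_0(τ)=3671/1664

y_0=2 y_1=1 y_2=-2 y_3=-4 y_4=-2
S(1) = 3671/1664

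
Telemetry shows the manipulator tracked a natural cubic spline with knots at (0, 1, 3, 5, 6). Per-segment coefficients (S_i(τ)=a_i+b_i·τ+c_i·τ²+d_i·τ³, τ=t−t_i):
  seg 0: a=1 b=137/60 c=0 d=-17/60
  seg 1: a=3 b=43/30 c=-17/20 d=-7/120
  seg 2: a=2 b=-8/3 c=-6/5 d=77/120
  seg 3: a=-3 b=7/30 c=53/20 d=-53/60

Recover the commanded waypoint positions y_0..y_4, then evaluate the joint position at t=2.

y_0=1 y_1=3 y_2=2 y_3=-3 y_4=-1
S(2) = 141/40

y_0 = S_0(0) = a_0 = 1
y_1 = S_1(0) = a_1 = 3
y_2 = S_2(0) = a_2 = 2
y_3 = S_3(0) = a_3 = -3
y_4 = S_3(1) = -1
t_q=2 is in segment 1 (τ=1); S_1(τ)=141/40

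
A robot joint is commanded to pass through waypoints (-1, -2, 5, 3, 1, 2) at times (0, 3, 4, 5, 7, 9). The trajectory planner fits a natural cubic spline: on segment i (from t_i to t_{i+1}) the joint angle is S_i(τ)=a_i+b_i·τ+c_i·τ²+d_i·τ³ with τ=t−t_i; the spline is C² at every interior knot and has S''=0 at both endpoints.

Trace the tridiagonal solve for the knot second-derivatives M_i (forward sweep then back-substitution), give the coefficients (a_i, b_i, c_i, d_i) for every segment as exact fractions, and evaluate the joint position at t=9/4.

  seg 0: a=-1 b=-15997/3900 c=0 d=1633/3900
  seg 1: a=-2 b=14047/1950 c=4899/1300 d=-15491/3900
  seg 2: a=5 b=2203/780 c=-2648/325 d=997/300
  seg 3: a=3 b=-6827/1950 c=2369/1300 d=-223/780
  seg 4: a=1 b=697/1950 c=139/1300 d=-139/7800
S(9/4) = -454237/83200

Δ: Δ0=-1/3, Δ1=7, Δ2=-2, Δ3=-1, Δ4=1/2
row 1: diag=8, rhs=44; c'=1/8, d'=11/2
row 2: denom=4−1·1/8=31/8; d'=(-54−1·11/2)/(31/8)=-476/31
row 3: denom=6−1·8/31=178/31; d'=(6−1·-476/31)/(178/31)=331/89
row 4: denom=8−2·31/89=650/89; d'=(9−2·331/89)/(650/89)=139/650
back: M4=139/650
back: M3=331/89−31/89·139/650=2369/650
back: M2=-476/31−8/31·2369/650=-5296/325
back: M1=11/2−1/8·-5296/325=4899/650
M: M0=0, M1=4899/650, M2=-5296/325, M3=2369/650, M4=139/650, M5=0
seg 0: a=-1, c=M0/2=0, d=(M1−M0)/(6·3)=1633/3900, b=Δ0−h0·(2M0+M1)/6=-15997/3900
seg 1: a=-2, c=M1/2=4899/1300, d=(M2−M1)/(6·1)=-15491/3900, b=Δ1−h1·(2M1+M2)/6=14047/1950
seg 2: a=5, c=M2/2=-2648/325, d=(M3−M2)/(6·1)=997/300, b=Δ2−h2·(2M2+M3)/6=2203/780
seg 3: a=3, c=M3/2=2369/1300, d=(M4−M3)/(6·2)=-223/780, b=Δ3−h3·(2M3+M4)/6=-6827/1950
seg 4: a=1, c=M4/2=139/1300, d=(M5−M4)/(6·2)=-139/7800, b=Δ4−h4·(2M4+M5)/6=697/1950
t_q=9/4 → seg 0, τ=9/4; S=-1+-15997/3900·τ+0·τ²+1633/3900·τ³=-454237/83200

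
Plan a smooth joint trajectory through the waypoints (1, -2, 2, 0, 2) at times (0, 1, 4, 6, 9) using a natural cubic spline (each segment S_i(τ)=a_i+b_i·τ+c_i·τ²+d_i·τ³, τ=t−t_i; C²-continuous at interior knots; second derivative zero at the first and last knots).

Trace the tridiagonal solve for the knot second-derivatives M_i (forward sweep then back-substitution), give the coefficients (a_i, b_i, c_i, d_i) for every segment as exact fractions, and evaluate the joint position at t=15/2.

  seg 0: a=1 b=-1265/339 c=0 d=248/339
  seg 1: a=-2 b=-521/339 c=248/113 d=-1259/3051
  seg 2: a=2 b=166/339 c=-515/339 d=175/452
  seg 3: a=0 b=-319/339 c=545/678 d=-545/6102
S(15/2) = 173/1808

Δ: Δ0=-3, Δ1=4/3, Δ2=-1, Δ3=2/3
row 1: diag=8, rhs=26; c'=3/8, d'=13/4
row 2: denom=10−3·3/8=71/8; d'=(-14−3·13/4)/(71/8)=-190/71
row 3: denom=10−2·16/71=678/71; d'=(10−2·-190/71)/(678/71)=545/339
back: M3=545/339
back: M2=-190/71−16/71·545/339=-1030/339
back: M1=13/4−3/8·-1030/339=496/113
M: M0=0, M1=496/113, M2=-1030/339, M3=545/339, M4=0
seg 0: a=1, c=M0/2=0, d=(M1−M0)/(6·1)=248/339, b=Δ0−h0·(2M0+M1)/6=-1265/339
seg 1: a=-2, c=M1/2=248/113, d=(M2−M1)/(6·3)=-1259/3051, b=Δ1−h1·(2M1+M2)/6=-521/339
seg 2: a=2, c=M2/2=-515/339, d=(M3−M2)/(6·2)=175/452, b=Δ2−h2·(2M2+M3)/6=166/339
seg 3: a=0, c=M3/2=545/678, d=(M4−M3)/(6·3)=-545/6102, b=Δ3−h3·(2M3+M4)/6=-319/339
t_q=15/2 → seg 3, τ=3/2; S=0+-319/339·τ+545/678·τ²+-545/6102·τ³=173/1808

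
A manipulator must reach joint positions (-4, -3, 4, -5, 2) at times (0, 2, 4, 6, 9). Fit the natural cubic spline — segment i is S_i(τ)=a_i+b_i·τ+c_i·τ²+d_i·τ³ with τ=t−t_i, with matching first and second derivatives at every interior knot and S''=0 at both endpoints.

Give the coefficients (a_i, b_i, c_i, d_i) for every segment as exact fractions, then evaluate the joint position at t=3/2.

Δ: Δ0=1/2, Δ1=7/2, Δ2=-9/2, Δ3=7/3
row 1: diag=8, rhs=18; c'=1/4, d'=9/4
row 2: denom=8−2·1/4=15/2; d'=(-48−2·9/4)/(15/2)=-7
row 3: denom=10−2·4/15=142/15; d'=(41−2·-7)/(142/15)=825/142
back: M3=825/142
back: M2=-7−4/15·825/142=-607/71
back: M1=9/4−1/4·-607/71=623/142
M: M0=0, M1=623/142, M2=-607/71, M3=825/142, M4=0
seg 0: a=-4, c=M0/2=0, d=(M1−M0)/(6·2)=623/1704, b=Δ0−h0·(2M0+M1)/6=-205/213
seg 1: a=-3, c=M1/2=623/284, d=(M2−M1)/(6·2)=-1837/1704, b=Δ1−h1·(2M1+M2)/6=1459/426
seg 2: a=4, c=M2/2=-607/142, d=(M3−M2)/(6·2)=2039/1704, b=Δ2−h2·(2M2+M3)/6=-157/213
seg 3: a=-5, c=M3/2=825/284, d=(M4−M3)/(6·3)=-275/852, b=Δ3−h3·(2M3+M4)/6=-1481/426
t_q=3/2 → seg 0, τ=3/2; S=-4+-205/213·τ+0·τ²+623/1704·τ³=-19129/4544

  seg 0: a=-4 b=-205/213 c=0 d=623/1704
  seg 1: a=-3 b=1459/426 c=623/284 d=-1837/1704
  seg 2: a=4 b=-157/213 c=-607/142 d=2039/1704
  seg 3: a=-5 b=-1481/426 c=825/284 d=-275/852
S(3/2) = -19129/4544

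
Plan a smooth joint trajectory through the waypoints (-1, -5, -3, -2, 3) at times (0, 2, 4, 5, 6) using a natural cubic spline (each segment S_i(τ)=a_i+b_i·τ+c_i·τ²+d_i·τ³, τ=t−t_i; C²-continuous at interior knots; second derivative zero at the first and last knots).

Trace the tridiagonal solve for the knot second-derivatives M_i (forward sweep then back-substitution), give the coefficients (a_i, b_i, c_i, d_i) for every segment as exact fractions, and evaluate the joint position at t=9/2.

  seg 0: a=-1 b=-35/12 c=0 d=11/48
  seg 1: a=-5 b=-1/6 c=11/8 d=-19/48
  seg 2: a=-3 b=7/12 c=-1 d=17/12
  seg 3: a=-2 b=17/6 c=13/4 d=-13/12
S(9/2) = -89/32

Δ: Δ0=-2, Δ1=1, Δ2=1, Δ3=5
row 1: diag=8, rhs=18; c'=1/4, d'=9/4
row 2: denom=6−2·1/4=11/2; d'=(0−2·9/4)/(11/2)=-9/11
row 3: denom=4−1·2/11=42/11; d'=(24−1·-9/11)/(42/11)=13/2
back: M3=13/2
back: M2=-9/11−2/11·13/2=-2
back: M1=9/4−1/4·-2=11/4
M: M0=0, M1=11/4, M2=-2, M3=13/2, M4=0
seg 0: a=-1, c=M0/2=0, d=(M1−M0)/(6·2)=11/48, b=Δ0−h0·(2M0+M1)/6=-35/12
seg 1: a=-5, c=M1/2=11/8, d=(M2−M1)/(6·2)=-19/48, b=Δ1−h1·(2M1+M2)/6=-1/6
seg 2: a=-3, c=M2/2=-1, d=(M3−M2)/(6·1)=17/12, b=Δ2−h2·(2M2+M3)/6=7/12
seg 3: a=-2, c=M3/2=13/4, d=(M4−M3)/(6·1)=-13/12, b=Δ3−h3·(2M3+M4)/6=17/6
t_q=9/2 → seg 2, τ=1/2; S=-3+7/12·τ+-1·τ²+17/12·τ³=-89/32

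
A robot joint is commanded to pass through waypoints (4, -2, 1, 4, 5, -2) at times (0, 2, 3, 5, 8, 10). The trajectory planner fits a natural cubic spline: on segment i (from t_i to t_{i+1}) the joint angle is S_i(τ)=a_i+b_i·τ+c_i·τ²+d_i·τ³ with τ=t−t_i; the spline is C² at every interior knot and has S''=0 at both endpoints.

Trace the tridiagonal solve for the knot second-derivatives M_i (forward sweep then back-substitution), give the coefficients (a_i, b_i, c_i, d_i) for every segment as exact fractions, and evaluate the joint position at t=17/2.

Δ: Δ0=-3, Δ1=3, Δ2=3/2, Δ3=1/3, Δ4=-7/2
row 1: diag=6, rhs=36; c'=1/6, d'=6
row 2: denom=6−1·1/6=35/6; d'=(-9−1·6)/(35/6)=-18/7
row 3: denom=10−2·12/35=326/35; d'=(-7−2·-18/7)/(326/35)=-65/326
row 4: denom=10−3·105/326=2945/326; d'=(-23−3·-65/326)/(2945/326)=-7303/2945
back: M4=-7303/2945
back: M3=-65/326−105/326·-7303/2945=353/589
back: M2=-18/7−12/35·353/589=-8178/2945
back: M1=6−1/6·-8178/2945=19033/2945
M: M0=0, M1=19033/2945, M2=-8178/2945, M3=353/589, M4=-7303/2945, M5=0
seg 0: a=4, c=M0/2=0, d=(M1−M0)/(6·2)=19033/35340, b=Δ0−h0·(2M0+M1)/6=-45538/8835
seg 1: a=-2, c=M1/2=19033/5890, d=(M2−M1)/(6·1)=-27211/17670, b=Δ1−h1·(2M1+M2)/6=11561/8835
seg 2: a=1, c=M2/2=-4089/2945, d=(M3−M2)/(6·2)=9943/35340, b=Δ2−h2·(2M2+M3)/6=55687/17670
seg 3: a=4, c=M3/2=353/1178, d=(M4−M3)/(6·3)=-4534/26505, b=Δ3−h3·(2M3+M4)/6=17209/17670
seg 4: a=5, c=M4/2=-7303/5890, d=(M5−M4)/(6·2)=7303/35340, b=Δ4−h4·(2M4+M5)/6=-32633/17670
t_q=17/2 → seg 4, τ=1/2; S=5+-32633/17670·τ+-7303/5890·τ²+7303/35340·τ³=357401/94240

  seg 0: a=4 b=-45538/8835 c=0 d=19033/35340
  seg 1: a=-2 b=11561/8835 c=19033/5890 d=-27211/17670
  seg 2: a=1 b=55687/17670 c=-4089/2945 d=9943/35340
  seg 3: a=4 b=17209/17670 c=353/1178 d=-4534/26505
  seg 4: a=5 b=-32633/17670 c=-7303/5890 d=7303/35340
S(17/2) = 357401/94240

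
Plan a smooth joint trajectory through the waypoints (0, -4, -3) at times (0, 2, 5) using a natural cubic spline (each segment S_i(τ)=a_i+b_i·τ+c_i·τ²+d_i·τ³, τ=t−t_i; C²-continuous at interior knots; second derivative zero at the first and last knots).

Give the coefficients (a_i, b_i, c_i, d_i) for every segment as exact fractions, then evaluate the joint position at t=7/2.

Δ: Δ0=-2, Δ1=1/3
row 1: diag=10, rhs=14; c'=3/10, d'=7/5
back: M1=7/5
M: M0=0, M1=7/5, M2=0
seg 0: a=0, c=M0/2=0, d=(M1−M0)/(6·2)=7/60, b=Δ0−h0·(2M0+M1)/6=-37/15
seg 1: a=-4, c=M1/2=7/10, d=(M2−M1)/(6·3)=-7/90, b=Δ1−h1·(2M1+M2)/6=-16/15
t_q=7/2 → seg 1, τ=3/2; S=-4+-16/15·τ+7/10·τ²+-7/90·τ³=-343/80

  seg 0: a=0 b=-37/15 c=0 d=7/60
  seg 1: a=-4 b=-16/15 c=7/10 d=-7/90
S(7/2) = -343/80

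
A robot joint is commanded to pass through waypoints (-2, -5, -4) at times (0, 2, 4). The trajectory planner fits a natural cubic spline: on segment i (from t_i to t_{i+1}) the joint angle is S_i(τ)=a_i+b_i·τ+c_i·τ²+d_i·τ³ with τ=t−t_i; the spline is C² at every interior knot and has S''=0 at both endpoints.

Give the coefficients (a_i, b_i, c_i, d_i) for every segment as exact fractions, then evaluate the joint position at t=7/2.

Δ: Δ0=-3/2, Δ1=1/2
row 1: diag=8, rhs=12; c'=1/4, d'=3/2
back: M1=3/2
M: M0=0, M1=3/2, M2=0
seg 0: a=-2, c=M0/2=0, d=(M1−M0)/(6·2)=1/8, b=Δ0−h0·(2M0+M1)/6=-2
seg 1: a=-5, c=M1/2=3/4, d=(M2−M1)/(6·2)=-1/8, b=Δ1−h1·(2M1+M2)/6=-1/2
t_q=7/2 → seg 1, τ=3/2; S=-5+-1/2·τ+3/4·τ²+-1/8·τ³=-287/64

  seg 0: a=-2 b=-2 c=0 d=1/8
  seg 1: a=-5 b=-1/2 c=3/4 d=-1/8
S(7/2) = -287/64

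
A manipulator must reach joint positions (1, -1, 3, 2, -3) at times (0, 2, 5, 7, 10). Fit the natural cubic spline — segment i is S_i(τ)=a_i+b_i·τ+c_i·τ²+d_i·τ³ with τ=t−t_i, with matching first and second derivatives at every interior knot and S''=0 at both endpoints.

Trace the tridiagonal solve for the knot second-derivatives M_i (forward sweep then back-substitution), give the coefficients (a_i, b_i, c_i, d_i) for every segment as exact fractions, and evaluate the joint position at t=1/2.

  seg 0: a=1 b=-707/435 c=0 d=68/435
  seg 1: a=-1 b=109/435 c=136/145 d=-251/1305
  seg 2: a=3 b=298/435 c=-23/29 d=349/3480
  seg 3: a=2 b=-1117/870 c=-111/580 d=37/1740
S(1/2) = 6/29

Δ: Δ0=-1, Δ1=4/3, Δ2=-1/2, Δ3=-5/3
row 1: diag=10, rhs=14; c'=3/10, d'=7/5
row 2: denom=10−3·3/10=91/10; d'=(-11−3·7/5)/(91/10)=-152/91
row 3: denom=10−2·20/91=870/91; d'=(-7−2·-152/91)/(870/91)=-111/290
back: M3=-111/290
back: M2=-152/91−20/91·-111/290=-46/29
back: M1=7/5−3/10·-46/29=272/145
M: M0=0, M1=272/145, M2=-46/29, M3=-111/290, M4=0
seg 0: a=1, c=M0/2=0, d=(M1−M0)/(6·2)=68/435, b=Δ0−h0·(2M0+M1)/6=-707/435
seg 1: a=-1, c=M1/2=136/145, d=(M2−M1)/(6·3)=-251/1305, b=Δ1−h1·(2M1+M2)/6=109/435
seg 2: a=3, c=M2/2=-23/29, d=(M3−M2)/(6·2)=349/3480, b=Δ2−h2·(2M2+M3)/6=298/435
seg 3: a=2, c=M3/2=-111/580, d=(M4−M3)/(6·3)=37/1740, b=Δ3−h3·(2M3+M4)/6=-1117/870
t_q=1/2 → seg 0, τ=1/2; S=1+-707/435·τ+0·τ²+68/435·τ³=6/29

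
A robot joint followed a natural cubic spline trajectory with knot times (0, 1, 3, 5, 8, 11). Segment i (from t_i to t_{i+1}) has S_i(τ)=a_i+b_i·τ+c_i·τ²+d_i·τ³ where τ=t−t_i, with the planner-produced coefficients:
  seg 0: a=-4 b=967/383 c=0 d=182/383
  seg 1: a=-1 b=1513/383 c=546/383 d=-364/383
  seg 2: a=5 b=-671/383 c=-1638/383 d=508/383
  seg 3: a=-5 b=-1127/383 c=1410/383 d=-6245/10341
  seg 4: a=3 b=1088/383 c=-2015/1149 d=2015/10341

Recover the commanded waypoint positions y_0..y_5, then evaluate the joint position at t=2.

y_0 = S_0(0) = a_0 = -4
y_1 = S_1(0) = a_1 = -1
y_2 = S_2(0) = a_2 = 5
y_3 = S_3(0) = a_3 = -5
y_4 = S_4(0) = a_4 = 3
y_5 = S_4(3) = 1
t_q=2 is in segment 1 (τ=1); S_1(τ)=1312/383

y_0=-4 y_1=-1 y_2=5 y_3=-5 y_4=3 y_5=1
S(2) = 1312/383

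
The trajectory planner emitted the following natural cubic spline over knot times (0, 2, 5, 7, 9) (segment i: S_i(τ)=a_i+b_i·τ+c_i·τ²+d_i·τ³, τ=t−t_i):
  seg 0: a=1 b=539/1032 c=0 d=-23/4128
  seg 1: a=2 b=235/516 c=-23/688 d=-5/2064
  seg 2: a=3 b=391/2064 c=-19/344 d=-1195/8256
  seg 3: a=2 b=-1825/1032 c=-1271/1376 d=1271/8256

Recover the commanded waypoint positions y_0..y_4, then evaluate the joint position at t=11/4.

y_0 = S_0(0) = a_0 = 1
y_1 = S_1(0) = a_1 = 2
y_2 = S_2(0) = a_2 = 3
y_3 = S_3(0) = a_3 = 2
y_4 = S_3(2) = -4
t_q=11/4 is in segment 1 (τ=3/4); S_1(τ)=102231/44032

y_0=1 y_1=2 y_2=3 y_3=2 y_4=-4
S(11/4) = 102231/44032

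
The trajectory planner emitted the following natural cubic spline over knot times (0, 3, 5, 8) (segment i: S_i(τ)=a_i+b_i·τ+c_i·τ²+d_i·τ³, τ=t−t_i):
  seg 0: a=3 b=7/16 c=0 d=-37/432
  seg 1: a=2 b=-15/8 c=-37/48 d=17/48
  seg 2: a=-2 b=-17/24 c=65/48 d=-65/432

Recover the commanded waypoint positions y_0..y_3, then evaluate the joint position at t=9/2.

y_0=3 y_1=2 y_2=-2 y_3=4
S(9/2) = -173/128

y_0 = S_0(0) = a_0 = 3
y_1 = S_1(0) = a_1 = 2
y_2 = S_2(0) = a_2 = -2
y_3 = S_2(3) = 4
t_q=9/2 is in segment 1 (τ=3/2); S_1(τ)=-173/128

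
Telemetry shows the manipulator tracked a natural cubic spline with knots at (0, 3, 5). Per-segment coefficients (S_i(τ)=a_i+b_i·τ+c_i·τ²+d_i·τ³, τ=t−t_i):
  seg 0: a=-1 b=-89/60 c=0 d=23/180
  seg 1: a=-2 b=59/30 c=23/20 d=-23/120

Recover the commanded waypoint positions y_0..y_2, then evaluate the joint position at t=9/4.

y_0 = S_0(0) = a_0 = -1
y_1 = S_1(0) = a_1 = -2
y_2 = S_1(2) = 5
t_q=9/4 is in segment 0 (τ=9/4); S_0(τ)=-3689/1280

y_0=-1 y_1=-2 y_2=5
S(9/4) = -3689/1280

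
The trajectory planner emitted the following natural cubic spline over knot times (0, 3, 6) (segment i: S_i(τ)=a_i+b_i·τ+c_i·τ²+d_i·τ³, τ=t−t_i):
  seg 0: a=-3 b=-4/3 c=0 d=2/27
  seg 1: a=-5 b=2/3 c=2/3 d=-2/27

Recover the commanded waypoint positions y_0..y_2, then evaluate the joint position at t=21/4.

y_0 = S_0(0) = a_0 = -3
y_1 = S_1(0) = a_1 = -5
y_2 = S_1(3) = 1
t_q=21/4 is in segment 1 (τ=9/4); S_1(τ)=-31/32

y_0=-3 y_1=-5 y_2=1
S(21/4) = -31/32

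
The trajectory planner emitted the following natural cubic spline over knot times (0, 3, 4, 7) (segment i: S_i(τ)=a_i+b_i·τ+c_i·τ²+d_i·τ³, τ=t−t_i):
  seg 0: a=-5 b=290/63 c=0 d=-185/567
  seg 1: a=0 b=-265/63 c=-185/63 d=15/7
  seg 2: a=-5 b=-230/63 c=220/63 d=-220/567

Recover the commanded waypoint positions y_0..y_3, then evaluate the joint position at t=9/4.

y_0=-5 y_1=0 y_2=-5 y_3=5
S(9/4) = 105/64

y_0 = S_0(0) = a_0 = -5
y_1 = S_1(0) = a_1 = 0
y_2 = S_2(0) = a_2 = -5
y_3 = S_2(3) = 5
t_q=9/4 is in segment 0 (τ=9/4); S_0(τ)=105/64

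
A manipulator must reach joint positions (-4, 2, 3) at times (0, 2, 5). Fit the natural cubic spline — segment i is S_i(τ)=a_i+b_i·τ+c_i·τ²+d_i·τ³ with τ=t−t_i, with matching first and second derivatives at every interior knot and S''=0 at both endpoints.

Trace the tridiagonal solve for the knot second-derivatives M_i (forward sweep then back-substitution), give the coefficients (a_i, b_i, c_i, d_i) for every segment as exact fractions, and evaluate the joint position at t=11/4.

Δ: Δ0=3, Δ1=1/3
row 1: diag=10, rhs=-16; c'=3/10, d'=-8/5
back: M1=-8/5
M: M0=0, M1=-8/5, M2=0
seg 0: a=-4, c=M0/2=0, d=(M1−M0)/(6·2)=-2/15, b=Δ0−h0·(2M0+M1)/6=53/15
seg 1: a=2, c=M1/2=-4/5, d=(M2−M1)/(6·3)=4/45, b=Δ1−h1·(2M1+M2)/6=29/15
t_q=11/4 → seg 1, τ=3/4; S=2+29/15·τ+-4/5·τ²+4/45·τ³=243/80

  seg 0: a=-4 b=53/15 c=0 d=-2/15
  seg 1: a=2 b=29/15 c=-4/5 d=4/45
S(11/4) = 243/80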